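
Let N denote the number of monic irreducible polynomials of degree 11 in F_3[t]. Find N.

x^(3^11) − x is the product of all monic irreducibles of degree dividing 11; Möbius inversion gives N = (1/11) Σ μ(11/d)·3^d.
Divisors of 11: 1, 11; μ(11/d) for each: -1, 1.
Σ = − 3^1 + 3^11 = 177144.
N = 177144/11 = 16104.

16104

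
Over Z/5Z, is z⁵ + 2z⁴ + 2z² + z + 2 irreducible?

Yes

Write h(z) = z⁵ + 2z⁴ + 2z² + z + 2.
Check for roots in Z/5Z: h(0) = 2; h(1) = 3; h(2) = 1; h(3) = 3; h(4) = 4.
No roots, so no linear factors.
Degree-2 irreducible divisors: test the 10 monic irreducibles of degree 2 over GF(5).
None of them divide h (all give nonzero remainder).
No irreducible factor of degree ≤ 2 exists, so h is irreducible over GF(5).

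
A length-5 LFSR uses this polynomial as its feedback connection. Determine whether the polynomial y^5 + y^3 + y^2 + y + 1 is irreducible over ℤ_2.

Write P(y) = y^5 + y^3 + y^2 + y + 1.
Check for roots in ℤ_2: P(0) = 1; P(1) = 1.
No roots, so no linear factors.
Monic irreducibles of degree 2 over GF(2): y^2 + y + 1.
None of them divide P (all give nonzero remainder).
No irreducible factor of degree ≤ 2 exists, so P is irreducible over GF(2).

Yes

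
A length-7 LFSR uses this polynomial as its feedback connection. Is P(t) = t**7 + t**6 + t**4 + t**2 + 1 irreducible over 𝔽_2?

Yes

Check for roots in 𝔽_2: P(0) = 1; P(1) = 1.
No roots, so no linear factors.
Monic irreducibles of degree 2 over GF(2): t**2 + t + 1.
None of them divide P (all give nonzero remainder).
Monic irreducibles of degree 3 over GF(2): t**3 + t + 1, t**3 + t**2 + 1.
None of them divide P (all give nonzero remainder).
No irreducible factor of degree ≤ 3 exists, so P is irreducible over GF(2).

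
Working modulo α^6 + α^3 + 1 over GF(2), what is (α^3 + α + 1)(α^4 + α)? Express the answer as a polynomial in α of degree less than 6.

α^5 + α^4 + α^2

Multiply in GF(2)[α]: (α^3 + α + 1)·(α^4 + α) = α^7 + α^5 + α^2 + α.
Reduce using α^6 ≡ α^3 + 1 (mod α^6 + α^3 + 1).
Reduced: α^5 + α^4 + α^2.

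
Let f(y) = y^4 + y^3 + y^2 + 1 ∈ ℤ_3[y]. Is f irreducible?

Check for roots in ℤ_3: f(0) = 1; f(1) = 1; f(2) = 2.
No roots, so no linear factors.
Monic irreducibles of degree 2 over GF(3): y^2 + 1, y^2 + y + 2, y^2 + 2y + 2.
None of them divide f (all give nonzero remainder).
No irreducible factor of degree ≤ 2 exists, so f is irreducible over GF(3).

Yes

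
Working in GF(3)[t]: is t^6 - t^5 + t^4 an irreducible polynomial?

No

Write h(t) = t^6 - t^5 + t^4.
Check for roots in GF(3): h(0) = 0 → root; h(1) = 1; h(2) = 0 → root.
h(0) = 0, so (t) divides h(t); h is reducible.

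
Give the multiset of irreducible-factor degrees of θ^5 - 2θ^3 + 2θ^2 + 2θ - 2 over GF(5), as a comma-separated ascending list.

Write f(θ) = θ^5 - 2θ^3 + 2θ^2 + 2θ - 2.
Roots in GF(5): f(0) = 3; f(1) = 1; f(2) = 1; f(3) = 1; f(4) = 4.
Complete factorization: f(θ) = (θ^5 - 2θ^3 + 2θ^2 + 2θ - 2).
Factor degrees with multiplicity: 5 = 5.

5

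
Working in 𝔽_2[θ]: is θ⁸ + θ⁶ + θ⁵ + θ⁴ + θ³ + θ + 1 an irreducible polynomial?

Yes

Write f(θ) = θ⁸ + θ⁶ + θ⁵ + θ⁴ + θ³ + θ + 1.
Check for roots in 𝔽_2: f(0) = 1; f(1) = 1.
No roots, so no linear factors.
Monic irreducibles of degree 2 over GF(2): θ² + θ + 1.
None of them divide f (all give nonzero remainder).
Monic irreducibles of degree 3 over GF(2): θ³ + θ + 1, θ³ + θ² + 1.
None of them divide f (all give nonzero remainder).
Monic irreducibles of degree 4 over GF(2): θ⁴ + θ + 1, θ⁴ + θ³ + 1, θ⁴ + θ³ + θ² + θ + 1.
None of them divide f (all give nonzero remainder).
No irreducible factor of degree ≤ 4 exists, so f is irreducible over GF(2).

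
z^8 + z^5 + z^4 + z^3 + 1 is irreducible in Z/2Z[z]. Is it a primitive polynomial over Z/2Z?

Write f(z) = z^8 + z^5 + z^4 + z^3 + 1.
|GF(2^8)^×| = 2^8 − 1 = 255. Prime factorization: 255 = 3·5·17.
f is primitive ⇔ z has order 255 in GF(2)[z]/(f), i.e. z^(255/q) ≠ 1 for each prime q | 255.
z^(85) mod f = 1
z^(51) mod f = 1
z^(15) mod f = z^6 + z^3 + z^2 + z.
Since z^(85) = 1, the order of z divides 85 < 255; not primitive.

No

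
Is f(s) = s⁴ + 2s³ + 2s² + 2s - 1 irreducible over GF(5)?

Yes

Check for roots in GF(5): f(0) = 4; f(1) = 1; f(2) = 3; f(3) = 3; f(4) = 3.
No roots, so no linear factors.
Degree-2 irreducible divisors: test the 10 monic irreducibles of degree 2 over GF(5).
None of them divide f (all give nonzero remainder).
No irreducible factor of degree ≤ 2 exists, so f is irreducible over GF(5).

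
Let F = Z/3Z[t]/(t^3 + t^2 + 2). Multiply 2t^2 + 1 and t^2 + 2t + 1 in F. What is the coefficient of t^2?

1

Multiply in Z/3Z[t]: (2t^2 + 1)·(t^2 + 2t + 1) = 2t^4 + t^3 + 2t + 1.
Reduce using t^3 ≡ 2t^2 + 1 (mod t^3 + t^2 + 2).
Reduced: t^2 + t.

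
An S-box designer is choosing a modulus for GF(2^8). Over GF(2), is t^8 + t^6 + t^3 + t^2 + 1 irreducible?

Yes

Write g(t) = t^8 + t^6 + t^3 + t^2 + 1.
Check for roots in GF(2): g(0) = 1; g(1) = 1.
No roots, so no linear factors.
Monic irreducibles of degree 2 over GF(2): t^2 + t + 1.
None of them divide g (all give nonzero remainder).
Monic irreducibles of degree 3 over GF(2): t^3 + t + 1, t^3 + t^2 + 1.
None of them divide g (all give nonzero remainder).
Monic irreducibles of degree 4 over GF(2): t^4 + t + 1, t^4 + t^3 + 1, t^4 + t^3 + t^2 + t + 1.
None of them divide g (all give nonzero remainder).
No irreducible factor of degree ≤ 4 exists, so g is irreducible over GF(2).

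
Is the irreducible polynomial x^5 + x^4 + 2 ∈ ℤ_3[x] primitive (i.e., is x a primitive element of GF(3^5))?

Write f(x) = x^5 + x^4 + 2.
|GF(3^5)^×| = 3^5 − 1 = 242. Prime factorization: 242 = 2·11^2.
f is primitive ⇔ x has order 242 in GF(3)[x]/(f), i.e. x^(242/q) ≠ 1 for each prime q | 242.
x^(121) mod f = 1
x^(22) mod f = 2x^2 + x + 1.
Since x^(121) = 1, the order of x divides 121 < 242; not primitive.

No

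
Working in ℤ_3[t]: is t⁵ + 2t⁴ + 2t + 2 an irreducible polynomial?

Yes

Write f(t) = t⁵ + 2t⁴ + 2t + 2.
Check for roots in ℤ_3: f(0) = 2; f(1) = 1; f(2) = 1.
No roots, so no linear factors.
Monic irreducibles of degree 2 over GF(3): t² + 1, t² + t + 2, t² + 2t + 2.
None of them divide f (all give nonzero remainder).
No irreducible factor of degree ≤ 2 exists, so f is irreducible over GF(3).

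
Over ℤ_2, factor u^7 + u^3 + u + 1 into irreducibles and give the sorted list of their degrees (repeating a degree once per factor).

1, 2, 4

Write h(u) = u^7 + u^3 + u + 1.
Roots in ℤ_2: h(0) = 1; h(1) = 0 → root.
Linear factors from roots: (u + 1).
Complete factorization: h(u) = (u + 1)·(u^2 + u + 1)·(u^4 + u + 1).
Factor degrees with multiplicity: 1 + 2 + 4 = 7.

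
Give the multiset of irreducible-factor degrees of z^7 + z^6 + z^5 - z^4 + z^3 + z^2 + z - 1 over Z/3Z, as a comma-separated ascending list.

2, 2, 3

Write g(z) = z^7 + z^6 + z^5 - z^4 + z^3 + z^2 + z - 1.
Roots in Z/3Z: g(0) = 2; g(1) = 1; g(2) = 2.
Complete factorization: g(z) = (z^2 + z - 1)·(z^2 - z - 1)·(z^3 + z^2 + z - 1).
Factor degrees with multiplicity: 2 + 2 + 3 = 7.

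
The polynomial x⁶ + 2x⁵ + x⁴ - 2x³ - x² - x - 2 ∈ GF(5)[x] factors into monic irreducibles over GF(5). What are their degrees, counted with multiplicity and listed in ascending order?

1, 1, 1, 1, 2

Write f(x) = x⁶ + 2x⁵ + x⁴ - 2x³ - x² - x - 2.
Roots in GF(5): f(0) = 3; f(1) = 3; f(2) = 0 → root; f(3) = 3; f(4) = 0 → root.
Linear factors from roots: (x - 2), (x + 1).
Complete factorization: f(x) = (x + 1)^2·(x - 2)^2·(x² - x + 2).
Factor degrees with multiplicity: 1 + 1 + 1 + 1 + 2 = 6.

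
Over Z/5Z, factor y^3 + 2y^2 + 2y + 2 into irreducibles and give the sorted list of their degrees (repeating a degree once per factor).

3

Write f(y) = y^3 + 2y^2 + 2y + 2.
Roots in Z/5Z: f(0) = 2; f(1) = 2; f(2) = 2; f(3) = 3; f(4) = 1.
Complete factorization: f(y) = (y^3 + 2y^2 + 2y + 2).
Factor degrees with multiplicity: 3 = 3.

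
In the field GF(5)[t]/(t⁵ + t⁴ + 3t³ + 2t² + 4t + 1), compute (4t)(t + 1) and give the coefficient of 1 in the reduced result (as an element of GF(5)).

Multiply in GF(5)[t]: (4t)·(t + 1) = 4t² + 4t.
Reduced: 4t² + 4t.

0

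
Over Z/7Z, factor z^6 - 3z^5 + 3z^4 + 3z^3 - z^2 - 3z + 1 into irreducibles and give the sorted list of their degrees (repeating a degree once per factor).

1, 2, 3

Write g(z) = z^6 - 3z^5 + 3z^4 + 3z^3 - z^2 - 3z + 1.
Linear factors from roots: (z + 1).
Complete factorization: g(z) = (z + 1)·(z^2 + 2)·(z^3 + 3z^2 - 2z - 3).
Factor degrees with multiplicity: 1 + 2 + 3 = 6.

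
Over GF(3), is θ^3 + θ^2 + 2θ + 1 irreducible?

Write f(θ) = θ^3 + θ^2 + 2θ + 1.
Check for roots in GF(3): f(0) = 1; f(1) = 2; f(2) = 2.
No roots. A degree-3 polynomial over a field with no linear factor is irreducible.

Yes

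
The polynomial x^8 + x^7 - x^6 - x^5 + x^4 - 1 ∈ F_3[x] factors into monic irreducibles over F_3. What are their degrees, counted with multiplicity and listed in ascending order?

Write h(x) = x^8 + x^7 - x^6 - x^5 + x^4 - 1.
Roots in F_3: h(0) = 2; h(1) = 0 → root; h(2) = 0 → root.
Linear factors from roots: (x - 1), (x + 1).
Complete factorization: h(x) = (x + 1)·(x - 1)·(x^3 - x - 1)·(x^3 + x^2 + x - 1).
Factor degrees with multiplicity: 1 + 1 + 3 + 3 = 8.

1, 1, 3, 3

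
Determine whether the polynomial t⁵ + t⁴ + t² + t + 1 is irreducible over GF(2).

Yes

Write h(t) = t⁵ + t⁴ + t² + t + 1.
Check for roots in GF(2): h(0) = 1; h(1) = 1.
No roots, so no linear factors.
Monic irreducibles of degree 2 over GF(2): t² + t + 1.
None of them divide h (all give nonzero remainder).
No irreducible factor of degree ≤ 2 exists, so h is irreducible over GF(2).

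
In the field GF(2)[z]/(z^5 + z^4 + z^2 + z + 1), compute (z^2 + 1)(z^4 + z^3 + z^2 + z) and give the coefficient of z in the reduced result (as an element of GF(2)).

0

Multiply in GF(2)[z]: (z^2 + 1)·(z^4 + z^3 + z^2 + z) = z^6 + z^5 + z^2 + z.
Reduce using z^5 ≡ z^4 + z^2 + z + 1 (mod z^5 + z^4 + z^2 + z + 1).
Reduced: z^3.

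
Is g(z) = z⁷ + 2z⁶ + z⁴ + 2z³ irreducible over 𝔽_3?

Check for roots in 𝔽_3: g(0) = 0 → root; g(1) = 0 → root; g(2) = 0 → root.
g(0) = 0, so (z) divides g(z); g is reducible.

No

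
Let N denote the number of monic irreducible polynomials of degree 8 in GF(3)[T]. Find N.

By the necklace-counting formula, N_3(8) = (1/8) Σ_{d|8} μ(8/d)·3^d.
Divisors of 8: 1, 2, 4, 8; μ(8/d) for each: 0, 0, -1, 1.
Σ = − 3^4 + 3^8 = 6480.
N = 6480/8 = 810.

810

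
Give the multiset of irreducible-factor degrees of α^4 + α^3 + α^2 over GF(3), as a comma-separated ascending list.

Write f(α) = α^4 + α^3 + α^2.
Roots in GF(3): f(0) = 0 → root; f(1) = 0 → root; f(2) = 1.
Linear factors from roots: (α), (α - 1).
Complete factorization: f(α) = (α)^2·(α - 1)^2.
Factor degrees with multiplicity: 1 + 1 + 1 + 1 = 4.

1, 1, 1, 1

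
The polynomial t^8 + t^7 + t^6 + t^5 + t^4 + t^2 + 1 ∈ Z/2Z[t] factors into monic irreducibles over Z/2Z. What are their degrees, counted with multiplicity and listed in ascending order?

8

Write h(t) = t^8 + t^7 + t^6 + t^5 + t^4 + t^2 + 1.
Roots in Z/2Z: h(0) = 1; h(1) = 1.
Complete factorization: h(t) = (t^8 + t^7 + t^6 + t^5 + t^4 + t^2 + 1).
Factor degrees with multiplicity: 8 = 8.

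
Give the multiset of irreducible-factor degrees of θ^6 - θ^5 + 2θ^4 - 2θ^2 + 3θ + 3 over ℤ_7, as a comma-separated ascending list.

Write f(θ) = θ^6 - θ^5 + 2θ^4 - 2θ^2 + 3θ + 3.
Complete factorization: f(θ) = (θ^3 - 3θ + 1)·(θ^3 - θ^2 - 2θ + 3).
Factor degrees with multiplicity: 3 + 3 = 6.

3, 3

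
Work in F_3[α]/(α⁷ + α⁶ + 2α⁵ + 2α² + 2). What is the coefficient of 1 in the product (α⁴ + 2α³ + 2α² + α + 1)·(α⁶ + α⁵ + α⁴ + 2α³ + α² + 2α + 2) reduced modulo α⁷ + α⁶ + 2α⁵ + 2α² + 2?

Multiply in F_3[α]: (α⁴ + 2α³ + 2α² + α + 1)·(α⁶ + α⁵ + α⁴ + 2α³ + α² + 2α + 2) = α¹⁰ + 2α⁸ + α⁷ + α⁵ + 2α⁴ + 2α³ + α² + α + 2.
Reduce using α⁷ ≡ 2α⁶ + α⁵ + α² + 1 (mod α⁷ + α⁶ + 2α⁵ + 2α² + 2).
Reduced: 2α⁶ + α⁵ + α⁴ + α³ + 2α² + 2α + 1.

1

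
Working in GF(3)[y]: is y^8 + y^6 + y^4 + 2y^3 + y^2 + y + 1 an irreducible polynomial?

Write h(y) = y^8 + y^6 + y^4 + 2y^3 + y^2 + y + 1.
Check for roots in GF(3): h(0) = 1; h(1) = 2; h(2) = 2.
No roots, so no linear factors.
Monic irreducibles of degree 2 over GF(3): y^2 + 1, y^2 + y + 2, y^2 + 2y + 2.
None of them divide h (all give nonzero remainder).
Degree-3 irreducible divisors: test the 8 monic irreducibles of degree 3 over GF(3).
None of them divide h (all give nonzero remainder).
Degree-4 irreducible divisors: test the 18 monic irreducibles of degree 4 over GF(3).
None of them divide h (all give nonzero remainder).
No irreducible factor of degree ≤ 4 exists, so h is irreducible over GF(3).

Yes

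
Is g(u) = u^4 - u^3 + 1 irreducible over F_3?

Check for roots in F_3: g(0) = 1; g(1) = 1; g(2) = 0 → root.
g(2) = 0, so (u − 2) divides g(u); g is reducible.

No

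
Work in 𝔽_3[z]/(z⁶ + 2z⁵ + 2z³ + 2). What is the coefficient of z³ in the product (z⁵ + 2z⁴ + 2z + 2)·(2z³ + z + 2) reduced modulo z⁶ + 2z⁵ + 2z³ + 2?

2

Multiply in 𝔽_3[z]: (z⁵ + 2z⁴ + 2z + 2)·(2z³ + z + 2) = 2z⁸ + z⁷ + z⁶ + z⁵ + 2z⁴ + z³ + 2z² + 1.
Reduce using z⁶ ≡ z⁵ + z³ + 1 (mod z⁶ + 2z⁵ + 2z³ + 2).
Reduced: z⁵ + 2z⁴ + 2z³ + z² + 2.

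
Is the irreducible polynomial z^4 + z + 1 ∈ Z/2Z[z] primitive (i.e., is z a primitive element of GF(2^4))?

Yes

Write f(z) = z^4 + z + 1.
|GF(2^4)^×| = 2^4 − 1 = 15. Prime factorization: 15 = 3·5.
f is primitive ⇔ z has order 15 in GF(2)[z]/(f), i.e. z^(15/q) ≠ 1 for each prime q | 15.
z^(5) mod f = z^2 + z.
z^(3) mod f = z^3.
None equal 1, so z has full order 15; f is primitive.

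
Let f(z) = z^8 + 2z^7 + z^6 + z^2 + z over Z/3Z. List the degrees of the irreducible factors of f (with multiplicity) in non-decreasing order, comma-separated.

Roots in Z/3Z: f(0) = 0 → root; f(1) = 0 → root; f(2) = 0 → root.
Linear factors from roots: (z), (z + 2), (z + 1).
Complete factorization: f(z) = (z)·(z + 1)·(z + 2)·(z^2 + z + 2)·(z^3 + z^2 + 2z + 1).
Factor degrees with multiplicity: 1 + 1 + 1 + 2 + 3 = 8.

1, 1, 1, 2, 3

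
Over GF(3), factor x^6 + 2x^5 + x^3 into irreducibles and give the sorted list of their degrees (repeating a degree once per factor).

1, 1, 1, 3

Write g(x) = x^6 + 2x^5 + x^3.
Roots in GF(3): g(0) = 0 → root; g(1) = 1; g(2) = 1.
Linear factors from roots: (x).
Complete factorization: g(x) = (x)^3·(x^3 + 2x^2 + 1).
Factor degrees with multiplicity: 1 + 1 + 1 + 3 = 6.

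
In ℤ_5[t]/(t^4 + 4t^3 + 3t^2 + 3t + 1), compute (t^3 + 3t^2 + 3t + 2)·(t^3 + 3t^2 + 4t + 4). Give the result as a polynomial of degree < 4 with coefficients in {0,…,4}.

Multiply in ℤ_5[t]: (t^3 + 3t^2 + 3t + 2)·(t^3 + 3t^2 + 4t + 4) = t^6 + t^5 + t^4 + 2t^3 + 3.
Reduce using t^4 ≡ t^3 + 2t^2 + 2t + 4 (mod t^4 + 4t^3 + 3t^2 + 3t + 1).
Reduced: 3t^3 + 3t^2 + 3t + 3.

3t^3 + 3t^2 + 3t + 3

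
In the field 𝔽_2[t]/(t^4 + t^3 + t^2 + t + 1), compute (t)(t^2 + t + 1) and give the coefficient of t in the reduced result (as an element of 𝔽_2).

1

Multiply in 𝔽_2[t]: (t)·(t^2 + t + 1) = t^3 + t^2 + t.
Reduced: t^3 + t^2 + t.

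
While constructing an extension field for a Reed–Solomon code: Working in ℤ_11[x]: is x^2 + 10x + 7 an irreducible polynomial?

Write g(x) = x^2 + 10x + 7.
Check each element of ℤ_11 for a root: g(0)=7, g(1)=7, g(2)=9, g(3)=2, g(4)=8, g(5)=5, g(6)=4, g(7)=5, g(8)=8, g(9)=2, g(10)=9.
No roots. A degree-2 polynomial over a field with no linear factor is irreducible.

Yes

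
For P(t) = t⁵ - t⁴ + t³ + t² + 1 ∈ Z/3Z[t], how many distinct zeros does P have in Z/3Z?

Evaluate at each of the 3 elements of Z/3Z:
P(0) = 1; P(1) = 0 → root; P(2) = 2.
Roots: {1}.

1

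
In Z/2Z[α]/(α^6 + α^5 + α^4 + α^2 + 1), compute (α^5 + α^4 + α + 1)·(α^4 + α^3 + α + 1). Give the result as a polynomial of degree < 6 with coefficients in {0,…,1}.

Multiply in Z/2Z[α]: (α^5 + α^4 + α + 1)·(α^4 + α^3 + α + 1) = α^9 + α^7 + α^6 + α^5 + α^4 + α^3 + α^2 + 1.
Reduce using α^6 ≡ α^5 + α^4 + α^2 + 1 (mod α^6 + α^5 + α^4 + α^2 + 1).
Reduced: α^4 + α^3 + α^2 + α.

α^4 + α^3 + α^2 + α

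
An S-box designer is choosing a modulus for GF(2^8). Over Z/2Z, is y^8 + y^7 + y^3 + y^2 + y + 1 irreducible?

Write f(y) = y^8 + y^7 + y^3 + y^2 + y + 1.
Check for roots in Z/2Z: f(0) = 1; f(1) = 0 → root.
f(1) = 0, so (y − 1) divides f(y); f is reducible.

No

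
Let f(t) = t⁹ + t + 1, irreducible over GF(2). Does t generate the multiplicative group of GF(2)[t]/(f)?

|GF(2^9)^×| = 2^9 − 1 = 511. Prime factorization: 511 = 7·73.
f is primitive ⇔ t has order 511 in GF(2)[t]/(f), i.e. t^(511/q) ≠ 1 for each prime q | 511.
t^(73) mod f = 1
t^(7) mod f = t⁷.
Since t^(73) = 1, the order of t divides 73 < 511; not primitive.

No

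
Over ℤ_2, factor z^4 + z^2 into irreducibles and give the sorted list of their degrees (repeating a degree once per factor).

Write g(z) = z^4 + z^2.
Roots in ℤ_2: g(0) = 0 → root; g(1) = 0 → root.
Linear factors from roots: (z), (z + 1).
Complete factorization: g(z) = (z)^2·(z + 1)^2.
Factor degrees with multiplicity: 1 + 1 + 1 + 1 = 4.

1, 1, 1, 1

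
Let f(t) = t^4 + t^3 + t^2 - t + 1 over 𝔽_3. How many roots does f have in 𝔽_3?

2

Evaluate at each of the 3 elements of 𝔽_3:
f(0) = 1; f(1) = 0 → root; f(2) = 0 → root.
Roots: {1, 2}.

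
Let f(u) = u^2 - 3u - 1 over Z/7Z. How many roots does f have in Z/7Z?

Evaluate at each of the 7 elements of Z/7Z:
f(0) = 6; f(1) = 4; f(2) = 4; f(3) = 6; f(4) = 3; f(5) = 2; f(6) = 3.
No element is a root.

0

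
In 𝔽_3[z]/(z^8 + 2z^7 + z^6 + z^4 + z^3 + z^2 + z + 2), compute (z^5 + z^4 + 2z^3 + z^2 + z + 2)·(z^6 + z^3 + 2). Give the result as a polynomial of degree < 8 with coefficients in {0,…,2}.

z^7 + z^6 + 2z^3 + z^2 + 2z + 1

Multiply in 𝔽_3[z]: (z^5 + z^4 + 2z^3 + z^2 + z + 2)·(z^6 + z^3 + 2) = z^11 + z^10 + 2z^9 + 2z^8 + 2z^7 + z^6 + 2z^2 + 2z + 1.
Reduce using z^8 ≡ z^7 + 2z^6 + 2z^4 + 2z^3 + 2z^2 + 2z + 1 (mod z^8 + 2z^7 + z^6 + z^4 + z^3 + z^2 + z + 2).
Reduced: z^7 + z^6 + 2z^3 + z^2 + 2z + 1.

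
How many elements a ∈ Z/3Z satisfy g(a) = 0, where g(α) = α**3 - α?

Evaluate at each of the 3 elements of Z/3Z:
g(0) = 0 → root; g(1) = 0 → root; g(2) = 0 → root.
Roots: {0, 1, 2}.

3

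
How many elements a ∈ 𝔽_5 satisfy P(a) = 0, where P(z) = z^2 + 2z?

Evaluate at each of the 5 elements of 𝔽_5:
P(0) = 0 → root; P(1) = 3; P(2) = 3; P(3) = 0 → root; P(4) = 4.
Roots: {0, 3}.

2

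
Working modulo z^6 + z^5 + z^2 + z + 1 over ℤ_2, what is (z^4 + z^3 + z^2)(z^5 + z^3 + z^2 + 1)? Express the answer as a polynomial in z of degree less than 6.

z^5 + z^4 + z^2

Multiply in ℤ_2[z]: (z^4 + z^3 + z^2)·(z^5 + z^3 + z^2 + 1) = z^9 + z^8 + z^3 + z^2.
Reduce using z^6 ≡ z^5 + z^2 + z + 1 (mod z^6 + z^5 + z^2 + z + 1).
Reduced: z^5 + z^4 + z^2.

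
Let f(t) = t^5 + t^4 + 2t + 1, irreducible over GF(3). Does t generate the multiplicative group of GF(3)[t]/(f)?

|GF(3^5)^×| = 3^5 − 1 = 242. Prime factorization: 242 = 2·11^2.
f is primitive ⇔ t has order 242 in GF(3)[t]/(f), i.e. t^(242/q) ≠ 1 for each prime q | 242.
t^(121) mod f = 2.
t^(22) mod f = t^3 + 2.
None equal 1, so t has full order 242; f is primitive.

Yes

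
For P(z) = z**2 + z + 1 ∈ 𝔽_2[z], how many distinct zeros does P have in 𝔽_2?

0

Evaluate at each of the 2 elements of 𝔽_2:
P(0) = 1; P(1) = 1.
No element is a root.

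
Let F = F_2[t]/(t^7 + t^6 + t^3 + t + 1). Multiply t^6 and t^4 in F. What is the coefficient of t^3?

Multiply in F_2[t]: (t^6)·(t^4) = t^10.
Reduce using t^7 ≡ t^6 + t^3 + t + 1 (mod t^7 + t^6 + t^3 + t + 1).
Reduced: t^5 + t^3 + 1.

1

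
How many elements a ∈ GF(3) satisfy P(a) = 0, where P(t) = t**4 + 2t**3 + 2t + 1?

1

Evaluate at each of the 3 elements of GF(3):
P(0) = 1; P(1) = 0 → root; P(2) = 1.
Roots: {1}.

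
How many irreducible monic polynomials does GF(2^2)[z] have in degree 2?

By the necklace-counting formula, N_4(2) = (1/2) Σ_{d|2} μ(2/d)·4^d.
Divisors of 2: 1, 2; μ(2/d) for each: -1, 1.
Σ = − 4^1 + 4^2 = 12.
N = 12/2 = 6.

6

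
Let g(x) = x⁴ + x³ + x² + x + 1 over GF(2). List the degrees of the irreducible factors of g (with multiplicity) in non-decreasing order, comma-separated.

Roots in GF(2): g(0) = 1; g(1) = 1.
Complete factorization: g(x) = (x⁴ + x³ + x² + x + 1).
Factor degrees with multiplicity: 4 = 4.

4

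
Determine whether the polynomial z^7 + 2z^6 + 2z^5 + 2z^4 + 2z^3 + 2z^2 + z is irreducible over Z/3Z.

Write m(z) = z^7 + 2z^6 + 2z^5 + 2z^4 + 2z^3 + 2z^2 + z.
Check for roots in Z/3Z: m(0) = 0 → root; m(1) = 0 → root; m(2) = 0 → root.
m(0) = 0, so (z) divides m(z); m is reducible.

No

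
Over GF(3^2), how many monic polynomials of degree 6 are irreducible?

88440

Gauss's count: N_{9}(6) = (1/6) Σ_{d|6} μ(6/d)·9^d.
Divisors of 6: 1, 2, 3, 6; μ(6/d) for each: 1, -1, -1, 1.
Σ = 9^1 − 9^2 − 9^3 + 9^6 = 530640.
N = 530640/6 = 88440.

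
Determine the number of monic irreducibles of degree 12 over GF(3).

x^(3^12) − x is the product of all monic irreducibles of degree dividing 12; Möbius inversion gives N = (1/12) Σ μ(12/d)·3^d.
Divisors of 12: 1, 2, 3, 4, 6, 12; μ(12/d) for each: 0, 1, 0, -1, -1, 1.
Σ = 3^2 − 3^4 − 3^6 + 3^12 = 530640.
N = 530640/12 = 44220.

44220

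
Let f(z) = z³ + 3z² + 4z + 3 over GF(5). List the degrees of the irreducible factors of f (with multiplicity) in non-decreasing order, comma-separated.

Roots in GF(5): f(0) = 3; f(1) = 1; f(2) = 1; f(3) = 4; f(4) = 1.
Complete factorization: f(z) = (z³ + 3z² + 4z + 3).
Factor degrees with multiplicity: 3 = 3.

3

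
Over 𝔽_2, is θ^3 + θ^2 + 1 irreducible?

Yes

Write f(θ) = θ^3 + θ^2 + 1.
Check for roots in 𝔽_2: f(0) = 1; f(1) = 1.
No roots. A degree-3 polynomial over a field with no linear factor is irreducible.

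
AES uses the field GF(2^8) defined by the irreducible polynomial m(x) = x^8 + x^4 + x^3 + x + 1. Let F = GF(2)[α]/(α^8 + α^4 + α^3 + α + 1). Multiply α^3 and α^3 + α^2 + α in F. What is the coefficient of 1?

0

Multiply in GF(2)[α]: (α^3)·(α^3 + α^2 + α) = α^6 + α^5 + α^4.
Reduced: α^6 + α^5 + α^4.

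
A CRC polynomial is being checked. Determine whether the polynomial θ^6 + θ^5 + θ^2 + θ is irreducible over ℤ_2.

No

Write m(θ) = θ^6 + θ^5 + θ^2 + θ.
Check for roots in ℤ_2: m(0) = 0 → root; m(1) = 0 → root.
m(0) = 0, so (θ) divides m(θ); m is reducible.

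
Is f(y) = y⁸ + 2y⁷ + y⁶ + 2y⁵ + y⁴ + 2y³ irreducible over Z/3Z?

No

Check for roots in Z/3Z: f(0) = 0 → root; f(1) = 0 → root; f(2) = 0 → root.
f(0) = 0, so (y) divides f(y); f is reducible.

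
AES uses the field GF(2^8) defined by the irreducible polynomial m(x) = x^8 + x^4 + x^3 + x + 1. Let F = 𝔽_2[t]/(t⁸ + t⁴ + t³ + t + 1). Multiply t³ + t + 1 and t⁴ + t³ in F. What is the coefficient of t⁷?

Multiply in 𝔽_2[t]: (t³ + t + 1)·(t⁴ + t³) = t⁷ + t⁶ + t⁵ + t³.
Reduced: t⁷ + t⁶ + t⁵ + t³.

1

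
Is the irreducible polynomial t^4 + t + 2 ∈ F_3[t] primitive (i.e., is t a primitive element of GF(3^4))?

Write f(t) = t^4 + t + 2.
|GF(3^4)^×| = 3^4 − 1 = 80. Prime factorization: 80 = 2^4·5.
f is primitive ⇔ t has order 80 in GF(3)[t]/(f), i.e. t^(80/q) ≠ 1 for each prime q | 80.
t^(40) mod f = 2.
t^(16) mod f = 2t^3 + t + 2.
None equal 1, so t has full order 80; f is primitive.

Yes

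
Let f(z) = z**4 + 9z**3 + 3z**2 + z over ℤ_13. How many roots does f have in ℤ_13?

Evaluate at each of the 13 elements of ℤ_13:
f(0) = 0 → root; f(1) = 1; f(2) = 11; f(3) = 3; f(4) = 0 → root; f(5) = 10; f(6) = 0 → root; f(7) = 0 → root; f(8) = 12; f(9) = 10; f(10) = 5; f(11) = 6; f(12) = 7.
Roots: {0, 4, 6, 7}.

4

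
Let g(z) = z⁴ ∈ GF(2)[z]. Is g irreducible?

No

Check for roots in GF(2): g(0) = 0 → root; g(1) = 1.
g(0) = 0, so (z) divides g(z); g is reducible.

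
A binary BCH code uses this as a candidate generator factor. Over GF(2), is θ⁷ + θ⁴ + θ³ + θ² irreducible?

No

Write f(θ) = θ⁷ + θ⁴ + θ³ + θ².
Check for roots in GF(2): f(0) = 0 → root; f(1) = 0 → root.
f(0) = 0, so (θ) divides f(θ); f is reducible.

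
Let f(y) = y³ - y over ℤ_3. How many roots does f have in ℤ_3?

Evaluate at each of the 3 elements of ℤ_3:
f(0) = 0 → root; f(1) = 0 → root; f(2) = 0 → root.
Roots: {0, 1, 2}.

3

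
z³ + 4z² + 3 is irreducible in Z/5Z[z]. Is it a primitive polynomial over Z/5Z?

Write f(z) = z³ + 4z² + 3.
|GF(5^3)^×| = 5^3 − 1 = 124. Prime factorization: 124 = 2^2·31.
f is primitive ⇔ z has order 124 in GF(5)[z]/(f), i.e. z^(124/q) ≠ 1 for each prime q | 124.
z^(62) mod f = 4.
z^(4) mod f = z² + 2z + 2.
None equal 1, so z has full order 124; f is primitive.

Yes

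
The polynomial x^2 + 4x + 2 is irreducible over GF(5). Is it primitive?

Yes

Write f(x) = x^2 + 4x + 2.
|GF(5^2)^×| = 5^2 − 1 = 24. Prime factorization: 24 = 2^3·3.
f is primitive ⇔ x has order 24 in GF(5)[x]/(f), i.e. x^(24/q) ≠ 1 for each prime q | 24.
x^(12) mod f = 4.
x^(8) mod f = 2x + 1.
None equal 1, so x has full order 24; f is primitive.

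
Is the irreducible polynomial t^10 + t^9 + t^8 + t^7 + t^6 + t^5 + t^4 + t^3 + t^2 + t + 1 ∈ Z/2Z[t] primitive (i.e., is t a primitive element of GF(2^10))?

Write f(t) = t^10 + t^9 + t^8 + t^7 + t^6 + t^5 + t^4 + t^3 + t^2 + t + 1.
|GF(2^10)^×| = 2^10 − 1 = 1023. Prime factorization: 1023 = 3·11·31.
f is primitive ⇔ t has order 1023 in GF(2)[t]/(f), i.e. t^(1023/q) ≠ 1 for each prime q | 1023.
t^(341) mod f = 1
t^(93) mod f = t^5.
t^(33) mod f = 1
Since t^(341) = 1, the order of t divides 341 < 1023; not primitive.

No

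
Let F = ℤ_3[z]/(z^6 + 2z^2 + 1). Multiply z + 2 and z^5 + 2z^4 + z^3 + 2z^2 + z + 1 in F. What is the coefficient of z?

0

Multiply in ℤ_3[z]: (z + 2)·(z^5 + 2z^4 + z^3 + 2z^2 + z + 1) = z^6 + z^5 + 2z^4 + z^3 + 2z^2 + 2.
Reduce using z^6 ≡ z^2 + 2 (mod z^6 + 2z^2 + 1).
Reduced: z^5 + 2z^4 + z^3 + 1.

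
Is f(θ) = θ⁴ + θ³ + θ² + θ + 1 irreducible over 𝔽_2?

Check for roots in 𝔽_2: f(0) = 1; f(1) = 1.
No roots, so no linear factors.
Monic irreducibles of degree 2 over GF(2): θ² + θ + 1.
None of them divide f (all give nonzero remainder).
No irreducible factor of degree ≤ 2 exists, so f is irreducible over GF(2).

Yes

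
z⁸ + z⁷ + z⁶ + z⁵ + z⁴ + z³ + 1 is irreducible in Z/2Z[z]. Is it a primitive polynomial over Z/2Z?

No

Write f(z) = z⁸ + z⁷ + z⁶ + z⁵ + z⁴ + z³ + 1.
|GF(2^8)^×| = 2^8 − 1 = 255. Prime factorization: 255 = 3·5·17.
f is primitive ⇔ z has order 255 in GF(2)[z]/(f), i.e. z^(255/q) ≠ 1 for each prime q | 255.
z^(85) mod f = 1
z^(51) mod f = z⁷ + z⁵ + z³ + z² + 1.
z^(15) mod f = z⁷ + z⁶ + z³ + z + 1.
Since z^(85) = 1, the order of z divides 85 < 255; not primitive.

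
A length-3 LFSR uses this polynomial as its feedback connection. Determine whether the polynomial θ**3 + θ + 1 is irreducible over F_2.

Yes

Write m(θ) = θ**3 + θ + 1.
Check for roots in F_2: m(0) = 1; m(1) = 1.
No roots. A degree-3 polynomial over a field with no linear factor is irreducible.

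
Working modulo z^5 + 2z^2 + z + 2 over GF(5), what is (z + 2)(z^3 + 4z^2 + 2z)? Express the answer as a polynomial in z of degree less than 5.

Multiply in GF(5)[z]: (z + 2)·(z^3 + 4z^2 + 2z) = z^4 + z^3 + 4z.
Reduced: z^4 + z^3 + 4z.

z^4 + z^3 + 4z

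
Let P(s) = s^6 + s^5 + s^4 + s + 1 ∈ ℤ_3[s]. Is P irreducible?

Yes

Check for roots in ℤ_3: P(0) = 1; P(1) = 2; P(2) = 1.
No roots, so no linear factors.
Monic irreducibles of degree 2 over GF(3): s^2 + 1, s^2 + s - 1, s^2 - s - 1.
None of them divide P (all give nonzero remainder).
Degree-3 irreducible divisors: test the 8 monic irreducibles of degree 3 over GF(3).
None of them divide P (all give nonzero remainder).
No irreducible factor of degree ≤ 3 exists, so P is irreducible over GF(3).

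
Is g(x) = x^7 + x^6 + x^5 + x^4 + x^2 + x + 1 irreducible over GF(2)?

Yes

Check for roots in GF(2): g(0) = 1; g(1) = 1.
No roots, so no linear factors.
Monic irreducibles of degree 2 over GF(2): x^2 + x + 1.
None of them divide g (all give nonzero remainder).
Monic irreducibles of degree 3 over GF(2): x^3 + x + 1, x^3 + x^2 + 1.
None of them divide g (all give nonzero remainder).
No irreducible factor of degree ≤ 3 exists, so g is irreducible over GF(2).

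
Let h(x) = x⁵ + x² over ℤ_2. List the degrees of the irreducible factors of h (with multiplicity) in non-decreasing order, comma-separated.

1, 1, 1, 2

Roots in ℤ_2: h(0) = 0 → root; h(1) = 0 → root.
Linear factors from roots: (x), (x + 1).
Complete factorization: h(x) = (x + 1)·(x)^2·(x² + x + 1).
Factor degrees with multiplicity: 1 + 1 + 1 + 2 = 5.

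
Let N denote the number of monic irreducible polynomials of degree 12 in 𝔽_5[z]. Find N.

x^(5^12) − x is the product of all monic irreducibles of degree dividing 12; Möbius inversion gives N = (1/12) Σ μ(12/d)·5^d.
Divisors of 12: 1, 2, 3, 4, 6, 12; μ(12/d) for each: 0, 1, 0, -1, -1, 1.
Σ = 5^2 − 5^4 − 5^6 + 5^12 = 244124400.
N = 244124400/12 = 20343700.

20343700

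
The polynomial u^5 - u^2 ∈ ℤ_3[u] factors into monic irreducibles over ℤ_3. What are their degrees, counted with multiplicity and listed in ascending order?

1, 1, 1, 1, 1

Write g(u) = u^5 - u^2.
Roots in ℤ_3: g(0) = 0 → root; g(1) = 0 → root; g(2) = 1.
Linear factors from roots: (u), (u - 1).
Complete factorization: g(u) = (u)^2·(u - 1)^3.
Factor degrees with multiplicity: 1 + 1 + 1 + 1 + 1 = 5.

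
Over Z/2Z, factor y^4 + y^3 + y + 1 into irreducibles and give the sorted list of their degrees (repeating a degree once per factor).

Write g(y) = y^4 + y^3 + y + 1.
Roots in Z/2Z: g(0) = 1; g(1) = 0 → root.
Linear factors from roots: (y + 1).
Complete factorization: g(y) = (y + 1)^2·(y^2 + y + 1).
Factor degrees with multiplicity: 1 + 1 + 2 = 4.

1, 1, 2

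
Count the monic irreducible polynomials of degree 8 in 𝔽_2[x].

30

The number of monic irreducibles of degree 8 over GF(2) is (1/8)·Σ_{d∣8} μ(8/d) 2^d.
Divisors of 8: 1, 2, 4, 8; μ(8/d) for each: 0, 0, -1, 1.
Σ = − 2^4 + 2^8 = 240.
N = 240/8 = 30.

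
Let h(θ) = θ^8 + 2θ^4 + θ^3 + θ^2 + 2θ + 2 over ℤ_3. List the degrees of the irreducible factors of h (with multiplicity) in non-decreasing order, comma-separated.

1, 1, 3, 3

Roots in ℤ_3: h(0) = 2; h(1) = 0 → root; h(2) = 0 → root.
Linear factors from roots: (θ + 2), (θ + 1).
Complete factorization: h(θ) = (θ + 1)·(θ + 2)·(θ^3 + θ^2 + 2)·(θ^3 + 2θ^2 + 2θ + 2).
Factor degrees with multiplicity: 1 + 1 + 3 + 3 = 8.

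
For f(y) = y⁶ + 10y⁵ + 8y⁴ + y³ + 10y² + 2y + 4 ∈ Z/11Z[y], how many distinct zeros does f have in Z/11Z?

Evaluate at each of the 11 elements of Z/11Z:
f(0) = 4; f(1) = 3; f(2) = 7; f(3) = 7; f(4) = 10; f(5) = 3; f(6) = 10; f(7) = 0 → root; f(8) = 9; f(9) = 3; f(10) = 10.
Roots: {7}.

1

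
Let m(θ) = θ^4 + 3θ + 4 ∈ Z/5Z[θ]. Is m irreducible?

Check for roots in Z/5Z: m(0) = 4; m(1) = 3; m(2) = 1; m(3) = 4; m(4) = 2.
No roots, so no linear factors.
Degree-2 irreducible divisors: test the 10 monic irreducibles of degree 2 over GF(5).
None of them divide m (all give nonzero remainder).
No irreducible factor of degree ≤ 2 exists, so m is irreducible over GF(5).

Yes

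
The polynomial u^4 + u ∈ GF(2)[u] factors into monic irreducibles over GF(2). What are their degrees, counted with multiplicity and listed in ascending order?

1, 1, 2

Write h(u) = u^4 + u.
Roots in GF(2): h(0) = 0 → root; h(1) = 0 → root.
Linear factors from roots: (u), (u + 1).
Complete factorization: h(u) = (u)·(u + 1)·(u^2 + u + 1).
Factor degrees with multiplicity: 1 + 1 + 2 = 4.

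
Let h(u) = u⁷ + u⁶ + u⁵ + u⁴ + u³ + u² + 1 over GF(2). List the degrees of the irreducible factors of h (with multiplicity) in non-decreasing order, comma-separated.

Roots in GF(2): h(0) = 1; h(1) = 1.
Complete factorization: h(u) = (u⁷ + u⁶ + u⁵ + u⁴ + u³ + u² + 1).
Factor degrees with multiplicity: 7 = 7.

7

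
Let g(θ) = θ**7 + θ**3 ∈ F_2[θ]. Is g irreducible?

No

Check for roots in F_2: g(0) = 0 → root; g(1) = 0 → root.
g(0) = 0, so (θ) divides g(θ); g is reducible.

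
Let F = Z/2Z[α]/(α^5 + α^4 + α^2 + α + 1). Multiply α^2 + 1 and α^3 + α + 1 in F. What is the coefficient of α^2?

Multiply in Z/2Z[α]: (α^2 + 1)·(α^3 + α + 1) = α^5 + α^2 + α + 1.
Reduce using α^5 ≡ α^4 + α^2 + α + 1 (mod α^5 + α^4 + α^2 + α + 1).
Reduced: α^4.

0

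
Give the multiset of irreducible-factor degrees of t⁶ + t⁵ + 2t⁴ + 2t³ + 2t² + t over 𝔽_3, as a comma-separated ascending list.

Write h(t) = t⁶ + t⁵ + 2t⁴ + 2t³ + 2t² + t.
Roots in 𝔽_3: h(0) = 0 → root; h(1) = 0 → root; h(2) = 1.
Linear factors from roots: (t), (t + 2).
Complete factorization: h(t) = (t)·(t + 2)^3·(t² + t + 2).
Factor degrees with multiplicity: 1 + 1 + 1 + 1 + 2 = 6.

1, 1, 1, 1, 2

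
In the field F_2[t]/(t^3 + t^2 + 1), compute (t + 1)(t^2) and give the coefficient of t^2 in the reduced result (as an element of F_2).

Multiply in F_2[t]: (t + 1)·(t^2) = t^3 + t^2.
Reduce using t^3 ≡ t^2 + 1 (mod t^3 + t^2 + 1).
Reduced: 1.

0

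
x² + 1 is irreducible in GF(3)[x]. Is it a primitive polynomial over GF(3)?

No

Write f(x) = x² + 1.
|GF(3^2)^×| = 3^2 − 1 = 8. Prime factorization: 8 = 2^3.
f is primitive ⇔ x has order 8 in GF(3)[x]/(f), i.e. x^(8/q) ≠ 1 for each prime q | 8.
x^(4) mod f = 1
Since x^(4) = 1, the order of x divides 4 < 8; not primitive.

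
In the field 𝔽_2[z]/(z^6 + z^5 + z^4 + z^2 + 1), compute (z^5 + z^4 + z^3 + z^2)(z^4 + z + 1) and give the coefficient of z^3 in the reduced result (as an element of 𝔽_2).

1

Multiply in 𝔽_2[z]: (z^5 + z^4 + z^3 + z^2)·(z^4 + z + 1) = z^9 + z^8 + z^7 + z^2.
Reduce using z^6 ≡ z^5 + z^4 + z^2 + 1 (mod z^6 + z^5 + z^4 + z^2 + 1).
Reduced: z^5 + z^3 + z^2.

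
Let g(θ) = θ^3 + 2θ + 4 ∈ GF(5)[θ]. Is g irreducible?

Check for roots in GF(5): g(0) = 4; g(1) = 2; g(2) = 1; g(3) = 2; g(4) = 1.
No roots. A degree-3 polynomial over a field with no linear factor is irreducible.

Yes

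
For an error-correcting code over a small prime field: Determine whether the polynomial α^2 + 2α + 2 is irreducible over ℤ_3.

Write f(α) = α^2 + 2α + 2.
Check for roots in ℤ_3: f(0) = 2; f(1) = 2; f(2) = 1.
No roots. A degree-2 polynomial over a field with no linear factor is irreducible.

Yes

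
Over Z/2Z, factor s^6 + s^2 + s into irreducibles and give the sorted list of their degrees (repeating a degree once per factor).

1, 2, 3

Write f(s) = s^6 + s^2 + s.
Roots in Z/2Z: f(0) = 0 → root; f(1) = 1.
Linear factors from roots: (s).
Complete factorization: f(s) = (s)·(s^2 + s + 1)·(s^3 + s^2 + 1).
Factor degrees with multiplicity: 1 + 2 + 3 = 6.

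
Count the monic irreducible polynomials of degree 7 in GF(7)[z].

By the necklace-counting formula, N_7(7) = (1/7) Σ_{d|7} μ(7/d)·7^d.
Divisors of 7: 1, 7; μ(7/d) for each: -1, 1.
Σ = − 7^1 + 7^7 = 823536.
N = 823536/7 = 117648.

117648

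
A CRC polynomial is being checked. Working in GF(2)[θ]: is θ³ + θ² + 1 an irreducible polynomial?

Yes

Write P(θ) = θ³ + θ² + 1.
Check for roots in GF(2): P(0) = 1; P(1) = 1.
No roots. A degree-3 polynomial over a field with no linear factor is irreducible.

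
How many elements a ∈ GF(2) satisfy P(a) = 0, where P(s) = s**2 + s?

Evaluate at each of the 2 elements of GF(2):
P(0) = 0 → root; P(1) = 0 → root.
Roots: {0, 1}.

2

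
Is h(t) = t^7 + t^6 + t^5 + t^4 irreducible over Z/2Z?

Check for roots in Z/2Z: h(0) = 0 → root; h(1) = 0 → root.
h(0) = 0, so (t) divides h(t); h is reducible.

No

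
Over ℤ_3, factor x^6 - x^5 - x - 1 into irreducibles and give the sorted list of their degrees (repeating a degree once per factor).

Write g(x) = x^6 - x^5 - x - 1.
Roots in ℤ_3: g(0) = 2; g(1) = 1; g(2) = 2.
Complete factorization: g(x) = (x^6 - x^5 - x - 1).
Factor degrees with multiplicity: 6 = 6.

6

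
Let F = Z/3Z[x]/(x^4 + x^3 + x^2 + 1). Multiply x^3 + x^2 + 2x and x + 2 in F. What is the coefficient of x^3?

2

Multiply in Z/3Z[x]: (x^3 + x^2 + 2x)·(x + 2) = x^4 + x^2 + x.
Reduce using x^4 ≡ 2x^3 + 2x^2 + 2 (mod x^4 + x^3 + x^2 + 1).
Reduced: 2x^3 + x + 2.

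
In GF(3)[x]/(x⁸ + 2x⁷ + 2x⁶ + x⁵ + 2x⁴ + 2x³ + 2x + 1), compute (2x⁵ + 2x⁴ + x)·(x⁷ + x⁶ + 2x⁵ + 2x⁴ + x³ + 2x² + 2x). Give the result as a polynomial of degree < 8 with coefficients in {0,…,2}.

x^7 + 2x^6 + 2x^5 + 2x^4 + 2x^3 + 2x^2 + 2x + 2

Multiply in GF(3)[x]: (2x⁵ + 2x⁴ + x)·(x⁷ + x⁶ + 2x⁵ + 2x⁴ + x³ + 2x² + 2x) = 2x¹² + x¹¹ + 2x⁹ + x⁸ + x⁷ + x⁶ + x⁴ + 2x³ + 2x².
Reduce using x⁸ ≡ x⁷ + x⁶ + 2x⁵ + x⁴ + x³ + x + 2 (mod x⁸ + 2x⁷ + 2x⁶ + x⁵ + 2x⁴ + 2x³ + 2x + 1).
Reduced: x⁷ + 2x⁶ + 2x⁵ + 2x⁴ + 2x³ + 2x² + 2x + 2.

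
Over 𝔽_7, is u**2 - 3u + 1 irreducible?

Write h(u) = u**2 - 3u + 1.
Check for roots in 𝔽_7: h(0) = 1; h(1) = 6; h(2) = 6; h(3) = 1; h(4) = 5; h(5) = 4; h(6) = 5.
No roots. A degree-2 polynomial over a field with no linear factor is irreducible.

Yes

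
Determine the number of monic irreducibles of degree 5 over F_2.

x^(2^5) − x is the product of all monic irreducibles of degree dividing 5; Möbius inversion gives N = (1/5) Σ μ(5/d)·2^d.
Divisors of 5: 1, 5; μ(5/d) for each: -1, 1.
Σ = − 2^1 + 2^5 = 30.
N = 30/5 = 6.

6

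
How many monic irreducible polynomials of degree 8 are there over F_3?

810

By the necklace-counting formula, N_3(8) = (1/8) Σ_{d|8} μ(8/d)·3^d.
Divisors of 8: 1, 2, 4, 8; μ(8/d) for each: 0, 0, -1, 1.
Σ = − 3^4 + 3^8 = 6480.
N = 6480/8 = 810.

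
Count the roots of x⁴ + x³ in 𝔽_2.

2

Write P(x) = x⁴ + x³.
Evaluate at each of the 2 elements of 𝔽_2:
P(0) = 0 → root; P(1) = 0 → root.
Roots: {0, 1}.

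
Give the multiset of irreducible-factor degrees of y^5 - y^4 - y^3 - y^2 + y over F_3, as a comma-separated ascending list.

1, 1, 1, 2

Write g(y) = y^5 - y^4 - y^3 - y^2 + y.
Roots in F_3: g(0) = 0 → root; g(1) = 2; g(2) = 0 → root.
Linear factors from roots: (y), (y + 1).
Complete factorization: g(y) = (y)·(y + 1)^2·(y^2 + 1).
Factor degrees with multiplicity: 1 + 1 + 1 + 2 = 5.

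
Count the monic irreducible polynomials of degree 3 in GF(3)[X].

8

Gauss's count: N_{3}(3) = (1/3) Σ_{d|3} μ(3/d)·3^d.
Divisors of 3: 1, 3; μ(3/d) for each: -1, 1.
Σ = − 3^1 + 3^3 = 24.
N = 24/3 = 8.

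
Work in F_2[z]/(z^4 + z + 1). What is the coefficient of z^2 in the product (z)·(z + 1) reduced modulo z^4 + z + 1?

1

Multiply in F_2[z]: (z)·(z + 1) = z^2 + z.
Reduced: z^2 + z.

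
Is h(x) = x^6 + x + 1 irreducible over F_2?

Check for roots in F_2: h(0) = 1; h(1) = 1.
No roots, so no linear factors.
Monic irreducibles of degree 2 over GF(2): x^2 + x + 1.
None of them divide h (all give nonzero remainder).
Monic irreducibles of degree 3 over GF(2): x^3 + x + 1, x^3 + x^2 + 1.
None of them divide h (all give nonzero remainder).
No irreducible factor of degree ≤ 3 exists, so h is irreducible over GF(2).

Yes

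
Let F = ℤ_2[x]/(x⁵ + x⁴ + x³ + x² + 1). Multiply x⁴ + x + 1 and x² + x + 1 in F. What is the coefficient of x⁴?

Multiply in ℤ_2[x]: (x⁴ + x + 1)·(x² + x + 1) = x⁶ + x⁵ + x⁴ + x³ + 1.
Reduce using x⁵ ≡ x⁴ + x³ + x² + 1 (mod x⁵ + x⁴ + x³ + x² + 1).
Reduced: x + 1.

0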